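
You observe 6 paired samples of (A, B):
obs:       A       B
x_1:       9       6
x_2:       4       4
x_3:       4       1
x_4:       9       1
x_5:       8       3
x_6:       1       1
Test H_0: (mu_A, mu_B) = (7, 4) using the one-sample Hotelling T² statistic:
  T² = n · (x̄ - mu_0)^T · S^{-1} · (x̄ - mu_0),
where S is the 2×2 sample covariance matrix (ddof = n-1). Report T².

Step 1 — sample mean vector:
  mean(A) = (9 + 4 + 4 + 9 + 8 + 1) / 6 = 35/6 = 5.8333
  mean(B) = (6 + 4 + 1 + 1 + 3 + 1) / 6 = 16/6 = 2.6667
  x̄ = (5.8333, 2.6667),  deviation x̄ - mu_0 = (5.8333, 2.6667) - (7, 4) = (-1.1667, -1.3333).

Step 2 — sample covariance matrix, S[i,j] = (1/(n-1)) · Σ_k (x_{k,i} - mean_i) · (x_{k,j} - mean_j), divisor n-1 = 5:
  S[A,A] = ((3.1667)·(3.1667) + (-1.8333)·(-1.8333) + (-1.8333)·(-1.8333) + (3.1667)·(3.1667) + (2.1667)·(2.1667) + (-4.8333)·(-4.8333)) / 5 = 54.8333/5 = 10.9667
  S[A,B] = ((3.1667)·(3.3333) + (-1.8333)·(1.3333) + (-1.8333)·(-1.6667) + (3.1667)·(-1.6667) + (2.1667)·(0.3333) + (-4.8333)·(-1.6667)) / 5 = 14.6667/5 = 2.9333
  S[B,B] = ((3.3333)·(3.3333) + (1.3333)·(1.3333) + (-1.6667)·(-1.6667) + (-1.6667)·(-1.6667) + (0.3333)·(0.3333) + (-1.6667)·(-1.6667)) / 5 = 21.3333/5 = 4.2667
  S = [[10.9667, 2.9333],
 [2.9333, 4.2667]].

Step 3 — invert S. det(S) = 10.9667·4.2667 - (2.9333)² = 38.1867.
  S^{-1} = (1/det) · [[d, -b], [-b, a]] = [[0.1117, -0.0768],
 [-0.0768, 0.2872]].

Step 4 — quadratic form (x̄ - mu_0)^T · S^{-1} · (x̄ - mu_0):
  S^{-1} · (x̄ - mu_0) = (-0.0279, -0.2933),
  (x̄ - mu_0)^T · [...] = (-1.1667)·(-0.0279) + (-1.3333)·(-0.2933) = 0.4236.

Step 5 — scale by n: T² = 6 · 0.4236 = 2.5419.

T² ≈ 2.5419


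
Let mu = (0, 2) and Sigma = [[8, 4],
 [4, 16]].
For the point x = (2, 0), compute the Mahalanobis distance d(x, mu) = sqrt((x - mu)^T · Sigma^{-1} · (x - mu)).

Step 1 — centre the observation: (x - mu) = (2, -2).

Step 2 — invert Sigma. det(Sigma) = 8·16 - (4)² = 112.
  Sigma^{-1} = (1/det) · [[d, -b], [-b, a]] = [[0.1429, -0.0357],
 [-0.0357, 0.0714]].

Step 3 — form the quadratic (x - mu)^T · Sigma^{-1} · (x - mu):
  Sigma^{-1} · (x - mu) = (0.3571, -0.2143).
  (x - mu)^T · [Sigma^{-1} · (x - mu)] = (2)·(0.3571) + (-2)·(-0.2143) = 1.1429.

Step 4 — take square root: d = √(1.1429) ≈ 1.069.

d(x, mu) = √(1.1429) ≈ 1.069


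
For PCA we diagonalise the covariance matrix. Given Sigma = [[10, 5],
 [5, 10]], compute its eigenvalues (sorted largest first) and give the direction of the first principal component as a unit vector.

Step 1 — characteristic polynomial of 2×2 Sigma:
  det(Sigma - λI) = λ² - trace · λ + det = 0.
  trace = 10 + 10 = 20, det = 10·10 - (5)² = 75.
Step 2 — discriminant:
  Δ = trace² - 4·det = 400 - 300 = 100.
Step 3 — eigenvalues:
  λ = (trace ± √Δ)/2 = (20 ± 10)/2,
  λ_1 = 15,  λ_2 = 5.

Step 4 — unit eigenvector for λ_1: solve (Sigma - λ_1 I)v = 0. First row:
  (10 - 15)·v_x + (5)·v_y = 0, i.e. (-5)·v_x + (5)·v_y = 0,
  so v ∝ (b, λ_1 - a) = (5, 5) = u.
  ||u|| = √((5)² + (5)²) = √(50) ≈ 7.0711,
  v_1 = u/||u|| ≈ (0.7071, 0.7071) (||v_1|| = 1).

λ_1 = 15,  λ_2 = 5;  v_1 ≈ (0.7071, 0.7071)


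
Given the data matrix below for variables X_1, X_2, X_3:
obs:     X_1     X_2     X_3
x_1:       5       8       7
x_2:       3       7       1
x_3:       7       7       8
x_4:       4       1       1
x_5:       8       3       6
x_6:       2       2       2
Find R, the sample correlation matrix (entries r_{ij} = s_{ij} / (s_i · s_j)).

Step 1 — column means:
  mean(X_1) = (5 + 3 + 7 + 4 + 8 + 2) / 6 = 29/6 = 4.8333
  mean(X_2) = (8 + 7 + 7 + 1 + 3 + 2) / 6 = 28/6 = 4.6667
  mean(X_3) = (7 + 1 + 8 + 1 + 6 + 2) / 6 = 25/6 = 4.1667

Step 2 — sample variances and covariances s[i,j] = (1/(n-1)) · Σ_k (x_{k,i} - mean_i) · (x_{k,j} - mean_j), with n-1 = 5:
  s[X_1,X_1] = ((0.1667)·(0.1667) + (-1.8333)·(-1.8333) + (2.1667)·(2.1667) + (-0.8333)·(-0.8333) + (3.1667)·(3.1667) + (-2.8333)·(-2.8333)) / 5 = 26.8333/5 = 5.3667
  s[X_1,X_2] = ((0.1667)·(3.3333) + (-1.8333)·(2.3333) + (2.1667)·(2.3333) + (-0.8333)·(-3.6667) + (3.1667)·(-1.6667) + (-2.8333)·(-2.6667)) / 5 = 6.6667/5 = 1.3333
  s[X_1,X_3] = ((0.1667)·(2.8333) + (-1.8333)·(-3.1667) + (2.1667)·(3.8333) + (-0.8333)·(-3.1667) + (3.1667)·(1.8333) + (-2.8333)·(-2.1667)) / 5 = 29.1667/5 = 5.8333
  s[X_2,X_2] = ((3.3333)·(3.3333) + (2.3333)·(2.3333) + (2.3333)·(2.3333) + (-3.6667)·(-3.6667) + (-1.6667)·(-1.6667) + (-2.6667)·(-2.6667)) / 5 = 45.3333/5 = 9.0667
  s[X_2,X_3] = ((3.3333)·(2.8333) + (2.3333)·(-3.1667) + (2.3333)·(3.8333) + (-3.6667)·(-3.1667) + (-1.6667)·(1.8333) + (-2.6667)·(-2.1667)) / 5 = 25.3333/5 = 5.0667
  s[X_3,X_3] = ((2.8333)·(2.8333) + (-3.1667)·(-3.1667) + (3.8333)·(3.8333) + (-3.1667)·(-3.1667) + (1.8333)·(1.8333) + (-2.1667)·(-2.1667)) / 5 = 50.8333/5 = 10.1667
  Sample standard deviations s_i = √(s[i,i]):
  s(X_1) = √(5.3667) = 2.3166
  s(X_2) = √(9.0667) = 3.0111
  s(X_3) = √(10.1667) = 3.1885

Step 3 — r_{ij} = s_{ij} / (s_i · s_j):
  r[X_1,X_1] = 1 (diagonal).
  r[X_1,X_2] = 1.3333 / (2.3166 · 3.0111) = 1.3333 / 6.9755 = 0.1911
  r[X_1,X_3] = 5.8333 / (2.3166 · 3.1885) = 5.8333 / 7.3865 = 0.7897
  r[X_2,X_2] = 1 (diagonal).
  r[X_2,X_3] = 5.0667 / (3.0111 · 3.1885) = 5.0667 / 9.6009 = 0.5277
  r[X_3,X_3] = 1 (diagonal).

R is symmetric with unit diagonal. Assembling:

R = [[1, 0.1911, 0.7897],
 [0.1911, 1, 0.5277],
 [0.7897, 0.5277, 1]]


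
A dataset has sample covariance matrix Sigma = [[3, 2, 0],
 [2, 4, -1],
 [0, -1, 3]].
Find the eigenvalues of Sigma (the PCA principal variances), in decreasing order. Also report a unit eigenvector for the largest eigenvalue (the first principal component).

Step 1 — characteristic polynomial p(λ) = det(λI - Sigma) = λ³ - tr·λ² + c_1·λ - det, where tr = trace, c_1 = sum of the principal 2×2 minors, det = det(Sigma):
  tr = 3 + 4 + 3 = 10,
  c_1 = (3·4 - (2)²) + (3·3 - (0)²) + (4·3 - (-1)²) = 8 + 9 + 11 = 28,
  det = 3·(4·3 - (-1)²) - (2)·((2)·3 - (-1)·(0)) + (0)·((2)·(-1) - 4·(0)) = 3·(11) - (2)·(6) + (0)·(-2) = 21.
  So p(λ) = λ³ - 10λ² + 28λ - 21.
Step 2 — look for an integer root (rational root theorem: any rational root is an integer divisor of 21). Testing λ = 3:
  p(3) = 27 - 90 + 84 - 21 = 0  ✓
  Dividing out (λ - 3): p(λ) = (λ - 3)(λ² - 7λ + 7).
Step 3 — remaining eigenvalues from the quadratic λ² - 7λ + 7 = 0:
  Δ = 7² - 4·7 = 49 - 28 = 21,  λ = (7 ± √21)/2 = (7 ± 4.5826)/2 ≈ 5.7913 or 1.2087.
  Sorted: λ_1 = 5.7913,  λ_2 = 3,  λ_3 = 1.2087  (check: sum = 10 = tr ✓).

Step 4 — unit eigenvector for λ_1 ≈ 5.7913: v spans the null space of (Sigma - λ_1 I), whose rows are
  r_1 = (-2.7913, 2, 0),  r_2 = (2, -1.7913, -1),  r_3 = (0, -1, -2.7913).
  v is orthogonal to every row, so take v ∝ r_1 × r_2 = ((2)·(-1) - (0)·(-1.7913), (0)·(2) - (-2.7913)·(-1), (-2.7913)·(-1.7913) - (2)·(2)) ≈ (-2, -2.7913, 1).
  Rescale (multiply by -1 so the first nonzero entry is positive): u = (2, 2.7913, -1).
  ||u|| = √((2)² + (2.7913)² + (-1)²) = √(12.7913) ≈ 3.5765,  v_1 = u/||u|| ≈ (0.5592, 0.7805, -0.2796) (||v_1|| = 1).

λ_1 = 5.7913,  λ_2 = 3,  λ_3 = 1.2087;  v_1 ≈ (0.5592, 0.7805, -0.2796)


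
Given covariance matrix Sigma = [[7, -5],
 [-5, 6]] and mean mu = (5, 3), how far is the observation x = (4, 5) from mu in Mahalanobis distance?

Step 1 — centre the observation: (x - mu) = (-1, 2).

Step 2 — invert Sigma. det(Sigma) = 7·6 - (-5)² = 17.
  Sigma^{-1} = (1/det) · [[d, -b], [-b, a]] = [[0.3529, 0.2941],
 [0.2941, 0.4118]].

Step 3 — form the quadratic (x - mu)^T · Sigma^{-1} · (x - mu):
  Sigma^{-1} · (x - mu) = (0.2353, 0.5294).
  (x - mu)^T · [Sigma^{-1} · (x - mu)] = (-1)·(0.2353) + (2)·(0.5294) = 0.8235.

Step 4 — take square root: d = √(0.8235) ≈ 0.9075.

d(x, mu) = √(0.8235) ≈ 0.9075


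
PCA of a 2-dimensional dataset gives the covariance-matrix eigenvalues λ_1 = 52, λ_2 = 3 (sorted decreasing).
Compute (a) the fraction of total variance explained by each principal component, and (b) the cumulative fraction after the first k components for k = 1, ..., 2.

Step 1 — total variance = trace(Sigma) = Σ λ_i = 52 + 3 = 55.

Step 2 — fraction explained by component i = λ_i / Σ λ:
  PC1: 52/55 = 0.9455
  PC2: 3/55 = 0.0545

Step 3 — cumulative fraction after k components = (λ_1 + ... + λ_k) / Σ λ:
  k = 1: 52/55 = 0.9455
  k = 2: (52 + 3)/55 = 55/55 = 1

Summary (fraction, with percent):

explained: PC1 0.9455 (94.55%), PC2 0.0545 (5.45%);  cumulative: 0.9455, 1


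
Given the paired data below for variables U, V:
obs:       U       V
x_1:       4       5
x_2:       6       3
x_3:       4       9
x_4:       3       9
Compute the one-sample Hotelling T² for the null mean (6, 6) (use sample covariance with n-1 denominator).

Step 1 — sample mean vector:
  mean(U) = (4 + 6 + 4 + 3) / 4 = 17/4 = 4.25
  mean(V) = (5 + 3 + 9 + 9) / 4 = 26/4 = 6.5
  x̄ = (4.25, 6.5),  deviation x̄ - mu_0 = (4.25, 6.5) - (6, 6) = (-1.75, 0.5).

Step 2 — sample covariance matrix, S[i,j] = (1/(n-1)) · Σ_k (x_{k,i} - mean_i) · (x_{k,j} - mean_j), divisor n-1 = 3:
  S[U,U] = ((-0.25)·(-0.25) + (1.75)·(1.75) + (-0.25)·(-0.25) + (-1.25)·(-1.25)) / 3 = 4.75/3 = 1.5833
  S[U,V] = ((-0.25)·(-1.5) + (1.75)·(-3.5) + (-0.25)·(2.5) + (-1.25)·(2.5)) / 3 = -9.5/3 = -3.1667
  S[V,V] = ((-1.5)·(-1.5) + (-3.5)·(-3.5) + (2.5)·(2.5) + (2.5)·(2.5)) / 3 = 27/3 = 9
  S = [[1.5833, -3.1667],
 [-3.1667, 9]].

Step 3 — invert S. det(S) = 1.5833·9 - (-3.1667)² = 4.2222.
  S^{-1} = (1/det) · [[d, -b], [-b, a]] = [[2.1316, 0.75],
 [0.75, 0.375]].

Step 4 — quadratic form (x̄ - mu_0)^T · S^{-1} · (x̄ - mu_0):
  S^{-1} · (x̄ - mu_0) = (-3.3553, -1.125),
  (x̄ - mu_0)^T · [...] = (-1.75)·(-3.3553) + (0.5)·(-1.125) = 5.3092.

Step 5 — scale by n: T² = 4 · 5.3092 = 21.2368.

T² ≈ 21.2368


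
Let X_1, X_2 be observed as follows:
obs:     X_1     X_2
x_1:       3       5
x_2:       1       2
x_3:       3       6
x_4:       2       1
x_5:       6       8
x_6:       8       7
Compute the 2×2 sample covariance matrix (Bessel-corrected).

Step 1 — column means:
  mean(X_1) = (3 + 1 + 3 + 2 + 6 + 8) / 6 = 23/6 = 3.8333
  mean(X_2) = (5 + 2 + 6 + 1 + 8 + 7) / 6 = 29/6 = 4.8333

Step 2 — sample covariance S[i,j] = (1/(n-1)) · Σ_k (x_{k,i} - mean_i) · (x_{k,j} - mean_j), with n-1 = 5.
  S[X_1,X_1] = ((-0.8333)·(-0.8333) + (-2.8333)·(-2.8333) + (-0.8333)·(-0.8333) + (-1.8333)·(-1.8333) + (2.1667)·(2.1667) + (4.1667)·(4.1667)) / 5 = 34.8333/5 = 6.9667
  S[X_1,X_2] = ((-0.8333)·(0.1667) + (-2.8333)·(-2.8333) + (-0.8333)·(1.1667) + (-1.8333)·(-3.8333) + (2.1667)·(3.1667) + (4.1667)·(2.1667)) / 5 = 29.8333/5 = 5.9667
  S[X_2,X_2] = ((0.1667)·(0.1667) + (-2.8333)·(-2.8333) + (1.1667)·(1.1667) + (-3.8333)·(-3.8333) + (3.1667)·(3.1667) + (2.1667)·(2.1667)) / 5 = 38.8333/5 = 7.7667

S is symmetric (S[j,i] = S[i,j]). Assembling:

S = [[6.9667, 5.9667],
 [5.9667, 7.7667]]


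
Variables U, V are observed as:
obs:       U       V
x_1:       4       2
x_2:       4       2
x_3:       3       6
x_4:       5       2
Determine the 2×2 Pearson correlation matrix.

Step 1 — column means:
  mean(U) = (4 + 4 + 3 + 5) / 4 = 16/4 = 4
  mean(V) = (2 + 2 + 6 + 2) / 4 = 12/4 = 3

Step 2 — sample variances and covariances s[i,j] = (1/(n-1)) · Σ_k (x_{k,i} - mean_i) · (x_{k,j} - mean_j), with n-1 = 3:
  s[U,U] = ((0)·(0) + (0)·(0) + (-1)·(-1) + (1)·(1)) / 3 = 2/3 = 0.6667
  s[U,V] = ((0)·(-1) + (0)·(-1) + (-1)·(3) + (1)·(-1)) / 3 = -4/3 = -1.3333
  s[V,V] = ((-1)·(-1) + (-1)·(-1) + (3)·(3) + (-1)·(-1)) / 3 = 12/3 = 4
  Sample standard deviations s_i = √(s[i,i]):
  s(U) = √(0.6667) = 0.8165
  s(V) = √(4) = 2

Step 3 — r_{ij} = s_{ij} / (s_i · s_j):
  r[U,U] = 1 (diagonal).
  r[U,V] = -1.3333 / (0.8165 · 2) = -1.3333 / 1.633 = -0.8165
  r[V,V] = 1 (diagonal).

R is symmetric with unit diagonal. Assembling:

R = [[1, -0.8165],
 [-0.8165, 1]]


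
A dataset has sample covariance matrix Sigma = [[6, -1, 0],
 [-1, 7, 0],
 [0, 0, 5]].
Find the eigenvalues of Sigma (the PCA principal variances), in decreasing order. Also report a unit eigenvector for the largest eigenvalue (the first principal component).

Step 1 — characteristic polynomial p(λ) = det(λI - Sigma) = λ³ - tr·λ² + c_1·λ - det, where tr = trace, c_1 = sum of the principal 2×2 minors, det = det(Sigma):
  tr = 6 + 7 + 5 = 18,
  c_1 = (6·7 - (-1)²) + (6·5 - (0)²) + (7·5 - (0)²) = 41 + 30 + 35 = 106,
  det = 6·(7·5 - (0)²) - (-1)·((-1)·5 - (0)·(0)) + (0)·((-1)·(0) - 7·(0)) = 6·(35) - (-1)·(-5) + (0)·(0) = 205.
  So p(λ) = λ³ - 18λ² + 106λ - 205.
Step 2 — look for an integer root (rational root theorem: any rational root is an integer divisor of 205). Testing λ = 5:
  p(5) = 125 - 450 + 530 - 205 = 0  ✓
  Dividing out (λ - 5): p(λ) = (λ - 5)(λ² - 13λ + 41).
Step 3 — remaining eigenvalues from the quadratic λ² - 13λ + 41 = 0:
  Δ = 13² - 4·41 = 169 - 164 = 5,  λ = (13 ± √5)/2 = (13 ± 2.2361)/2 ≈ 7.618 or 5.382.
  Sorted: λ_1 = 7.618,  λ_2 = 5.382,  λ_3 = 5  (check: sum = 18 = tr ✓).

Step 4 — unit eigenvector for λ_1 ≈ 7.618: v spans the null space of (Sigma - λ_1 I), whose rows are
  r_1 = (-1.618, -1, 0),  r_2 = (-1, -0.618, 0),  r_3 = (0, 0, -2.618).
  v is orthogonal to every row, so take v ∝ r_1 × r_3 = ((-1)·(-2.618) - (0)·(0), (0)·(0) - (-1.618)·(-2.618), (-1.618)·(0) - (-1)·(0)) ≈ (2.618, -4.2361, 0).
  Let u = (2.618, -4.2361, 0).
  ||u|| = √((2.618)² + (-4.2361)² + (0)²) = √(24.7984) ≈ 4.9798,  v_1 = u/||u|| ≈ (0.5257, -0.8507, 0) (||v_1|| = 1).

λ_1 = 7.618,  λ_2 = 5.382,  λ_3 = 5;  v_1 ≈ (0.5257, -0.8507, 0)


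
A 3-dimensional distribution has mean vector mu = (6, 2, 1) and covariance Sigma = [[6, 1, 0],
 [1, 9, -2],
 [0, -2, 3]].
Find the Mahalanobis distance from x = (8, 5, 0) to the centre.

Step 1 — centre the observation: (x - mu) = (2, 3, -1).

Step 2 — invert Sigma (cofactor / det for 3×3, or solve directly):
  Sigma^{-1} = [[0.1704, -0.0222, -0.0148],
 [-0.0222, 0.1333, 0.0889],
 [-0.0148, 0.0889, 0.3926]].

Step 3 — form the quadratic (x - mu)^T · Sigma^{-1} · (x - mu):
  Sigma^{-1} · (x - mu) = (0.2889, 0.2667, -0.1556).
  (x - mu)^T · [Sigma^{-1} · (x - mu)] = (2)·(0.2889) + (3)·(0.2667) + (-1)·(-0.1556) = 1.5333.

Step 4 — take square root: d = √(1.5333) ≈ 1.2383.

d(x, mu) = √(1.5333) ≈ 1.2383


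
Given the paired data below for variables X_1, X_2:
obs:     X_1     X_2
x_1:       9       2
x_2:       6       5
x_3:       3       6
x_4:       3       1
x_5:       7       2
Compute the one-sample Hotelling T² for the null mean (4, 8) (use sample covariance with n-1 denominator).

Step 1 — sample mean vector:
  mean(X_1) = (9 + 6 + 3 + 3 + 7) / 5 = 28/5 = 5.6
  mean(X_2) = (2 + 5 + 6 + 1 + 2) / 5 = 16/5 = 3.2
  x̄ = (5.6, 3.2),  deviation x̄ - mu_0 = (5.6, 3.2) - (4, 8) = (1.6, -4.8).

Step 2 — sample covariance matrix, S[i,j] = (1/(n-1)) · Σ_k (x_{k,i} - mean_i) · (x_{k,j} - mean_j), divisor n-1 = 4:
  S[X_1,X_1] = ((3.4)·(3.4) + (0.4)·(0.4) + (-2.6)·(-2.6) + (-2.6)·(-2.6) + (1.4)·(1.4)) / 4 = 27.2/4 = 6.8
  S[X_1,X_2] = ((3.4)·(-1.2) + (0.4)·(1.8) + (-2.6)·(2.8) + (-2.6)·(-2.2) + (1.4)·(-1.2)) / 4 = -6.6/4 = -1.65
  S[X_2,X_2] = ((-1.2)·(-1.2) + (1.8)·(1.8) + (2.8)·(2.8) + (-2.2)·(-2.2) + (-1.2)·(-1.2)) / 4 = 18.8/4 = 4.7
  S = [[6.8, -1.65],
 [-1.65, 4.7]].

Step 3 — invert S. det(S) = 6.8·4.7 - (-1.65)² = 29.2375.
  S^{-1} = (1/det) · [[d, -b], [-b, a]] = [[0.1608, 0.0564],
 [0.0564, 0.2326]].

Step 4 — quadratic form (x̄ - mu_0)^T · S^{-1} · (x̄ - mu_0):
  S^{-1} · (x̄ - mu_0) = (-0.0137, -1.0261),
  (x̄ - mu_0)^T · [...] = (1.6)·(-0.0137) + (-4.8)·(-1.0261) = 4.9033.

Step 5 — scale by n: T² = 5 · 4.9033 = 24.5165.

T² ≈ 24.5165


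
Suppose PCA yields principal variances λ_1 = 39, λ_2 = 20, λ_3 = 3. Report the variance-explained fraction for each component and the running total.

Step 1 — total variance = trace(Sigma) = Σ λ_i = 39 + 20 + 3 = 62.

Step 2 — fraction explained by component i = λ_i / Σ λ:
  PC1: 39/62 = 0.629
  PC2: 20/62 = 0.3226
  PC3: 3/62 = 0.0484

Step 3 — cumulative fraction after k components = (λ_1 + ... + λ_k) / Σ λ:
  k = 1: 39/62 = 0.629
  k = 2: (39 + 20)/62 = 59/62 = 0.9516
  k = 3: (39 + 20 + 3)/62 = 62/62 = 1

Summary (fraction, with percent):

explained: PC1 0.629 (62.9%), PC2 0.3226 (32.26%), PC3 0.0484 (4.84%);  cumulative: 0.629, 0.9516, 1


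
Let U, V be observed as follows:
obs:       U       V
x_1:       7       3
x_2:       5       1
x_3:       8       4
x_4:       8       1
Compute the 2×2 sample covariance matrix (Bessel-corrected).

Step 1 — column means:
  mean(U) = (7 + 5 + 8 + 8) / 4 = 28/4 = 7
  mean(V) = (3 + 1 + 4 + 1) / 4 = 9/4 = 2.25

Step 2 — sample covariance S[i,j] = (1/(n-1)) · Σ_k (x_{k,i} - mean_i) · (x_{k,j} - mean_j), with n-1 = 3.
  S[U,U] = ((0)·(0) + (-2)·(-2) + (1)·(1) + (1)·(1)) / 3 = 6/3 = 2
  S[U,V] = ((0)·(0.75) + (-2)·(-1.25) + (1)·(1.75) + (1)·(-1.25)) / 3 = 3/3 = 1
  S[V,V] = ((0.75)·(0.75) + (-1.25)·(-1.25) + (1.75)·(1.75) + (-1.25)·(-1.25)) / 3 = 6.75/3 = 2.25

S is symmetric (S[j,i] = S[i,j]). Assembling:

S = [[2, 1],
 [1, 2.25]]


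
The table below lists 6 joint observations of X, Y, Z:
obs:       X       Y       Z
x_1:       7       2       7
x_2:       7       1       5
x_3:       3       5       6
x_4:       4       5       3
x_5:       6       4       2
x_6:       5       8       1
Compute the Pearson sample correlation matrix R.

Step 1 — column means:
  mean(X) = (7 + 7 + 3 + 4 + 6 + 5) / 6 = 32/6 = 5.3333
  mean(Y) = (2 + 1 + 5 + 5 + 4 + 8) / 6 = 25/6 = 4.1667
  mean(Z) = (7 + 5 + 6 + 3 + 2 + 1) / 6 = 24/6 = 4

Step 2 — sample variances and covariances s[i,j] = (1/(n-1)) · Σ_k (x_{k,i} - mean_i) · (x_{k,j} - mean_j), with n-1 = 5:
  s[X,X] = ((1.6667)·(1.6667) + (1.6667)·(1.6667) + (-2.3333)·(-2.3333) + (-1.3333)·(-1.3333) + (0.6667)·(0.6667) + (-0.3333)·(-0.3333)) / 5 = 13.3333/5 = 2.6667
  s[X,Y] = ((1.6667)·(-2.1667) + (1.6667)·(-3.1667) + (-2.3333)·(0.8333) + (-1.3333)·(0.8333) + (0.6667)·(-0.1667) + (-0.3333)·(3.8333)) / 5 = -13.3333/5 = -2.6667
  s[X,Z] = ((1.6667)·(3) + (1.6667)·(1) + (-2.3333)·(2) + (-1.3333)·(-1) + (0.6667)·(-2) + (-0.3333)·(-3)) / 5 = 3/5 = 0.6
  s[Y,Y] = ((-2.1667)·(-2.1667) + (-3.1667)·(-3.1667) + (0.8333)·(0.8333) + (0.8333)·(0.8333) + (-0.1667)·(-0.1667) + (3.8333)·(3.8333)) / 5 = 30.8333/5 = 6.1667
  s[Y,Z] = ((-2.1667)·(3) + (-3.1667)·(1) + (0.8333)·(2) + (0.8333)·(-1) + (-0.1667)·(-2) + (3.8333)·(-3)) / 5 = -20/5 = -4
  s[Z,Z] = ((3)·(3) + (1)·(1) + (2)·(2) + (-1)·(-1) + (-2)·(-2) + (-3)·(-3)) / 5 = 28/5 = 5.6
  Sample standard deviations s_i = √(s[i,i]):
  s(X) = √(2.6667) = 1.633
  s(Y) = √(6.1667) = 2.4833
  s(Z) = √(5.6) = 2.3664

Step 3 — r_{ij} = s_{ij} / (s_i · s_j):
  r[X,X] = 1 (diagonal).
  r[X,Y] = -2.6667 / (1.633 · 2.4833) = -2.6667 / 4.0552 = -0.6576
  r[X,Z] = 0.6 / (1.633 · 2.3664) = 0.6 / 3.8644 = 0.1553
  r[Y,Y] = 1 (diagonal).
  r[Y,Z] = -4 / (2.4833 · 2.3664) = -4 / 5.8765 = -0.6807
  r[Z,Z] = 1 (diagonal).

R is symmetric with unit diagonal. Assembling:

R = [[1, -0.6576, 0.1553],
 [-0.6576, 1, -0.6807],
 [0.1553, -0.6807, 1]]


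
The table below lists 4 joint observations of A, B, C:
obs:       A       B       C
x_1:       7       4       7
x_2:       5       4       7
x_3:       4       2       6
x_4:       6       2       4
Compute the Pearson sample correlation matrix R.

Step 1 — column means:
  mean(A) = (7 + 5 + 4 + 6) / 4 = 22/4 = 5.5
  mean(B) = (4 + 4 + 2 + 2) / 4 = 12/4 = 3
  mean(C) = (7 + 7 + 6 + 4) / 4 = 24/4 = 6

Step 2 — sample variances and covariances s[i,j] = (1/(n-1)) · Σ_k (x_{k,i} - mean_i) · (x_{k,j} - mean_j), with n-1 = 3:
  s[A,A] = ((1.5)·(1.5) + (-0.5)·(-0.5) + (-1.5)·(-1.5) + (0.5)·(0.5)) / 3 = 5/3 = 1.6667
  s[A,B] = ((1.5)·(1) + (-0.5)·(1) + (-1.5)·(-1) + (0.5)·(-1)) / 3 = 2/3 = 0.6667
  s[A,C] = ((1.5)·(1) + (-0.5)·(1) + (-1.5)·(0) + (0.5)·(-2)) / 3 = 0/3 = 0
  s[B,B] = ((1)·(1) + (1)·(1) + (-1)·(-1) + (-1)·(-1)) / 3 = 4/3 = 1.3333
  s[B,C] = ((1)·(1) + (1)·(1) + (-1)·(0) + (-1)·(-2)) / 3 = 4/3 = 1.3333
  s[C,C] = ((1)·(1) + (1)·(1) + (0)·(0) + (-2)·(-2)) / 3 = 6/3 = 2
  Sample standard deviations s_i = √(s[i,i]):
  s(A) = √(1.6667) = 1.291
  s(B) = √(1.3333) = 1.1547
  s(C) = √(2) = 1.4142

Step 3 — r_{ij} = s_{ij} / (s_i · s_j):
  r[A,A] = 1 (diagonal).
  r[A,B] = 0.6667 / (1.291 · 1.1547) = 0.6667 / 1.4907 = 0.4472
  r[A,C] = 0 / (1.291 · 1.4142) = 0 / 1.8257 = 0
  r[B,B] = 1 (diagonal).
  r[B,C] = 1.3333 / (1.1547 · 1.4142) = 1.3333 / 1.633 = 0.8165
  r[C,C] = 1 (diagonal).

R is symmetric with unit diagonal. Assembling:

R = [[1, 0.4472, 0],
 [0.4472, 1, 0.8165],
 [0, 0.8165, 1]]


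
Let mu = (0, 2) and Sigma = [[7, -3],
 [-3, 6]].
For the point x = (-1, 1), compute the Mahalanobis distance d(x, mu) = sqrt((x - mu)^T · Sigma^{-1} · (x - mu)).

Step 1 — centre the observation: (x - mu) = (-1, -1).

Step 2 — invert Sigma. det(Sigma) = 7·6 - (-3)² = 33.
  Sigma^{-1} = (1/det) · [[d, -b], [-b, a]] = [[0.1818, 0.0909],
 [0.0909, 0.2121]].

Step 3 — form the quadratic (x - mu)^T · Sigma^{-1} · (x - mu):
  Sigma^{-1} · (x - mu) = (-0.2727, -0.303).
  (x - mu)^T · [Sigma^{-1} · (x - mu)] = (-1)·(-0.2727) + (-1)·(-0.303) = 0.5758.

Step 4 — take square root: d = √(0.5758) ≈ 0.7588.

d(x, mu) = √(0.5758) ≈ 0.7588


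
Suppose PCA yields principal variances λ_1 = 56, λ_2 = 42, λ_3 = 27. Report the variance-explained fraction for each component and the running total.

Step 1 — total variance = trace(Sigma) = Σ λ_i = 56 + 42 + 27 = 125.

Step 2 — fraction explained by component i = λ_i / Σ λ:
  PC1: 56/125 = 0.448
  PC2: 42/125 = 0.336
  PC3: 27/125 = 0.216

Step 3 — cumulative fraction after k components = (λ_1 + ... + λ_k) / Σ λ:
  k = 1: 56/125 = 0.448
  k = 2: (56 + 42)/125 = 98/125 = 0.784
  k = 3: (56 + 42 + 27)/125 = 125/125 = 1

Summary (fraction, with percent):

explained: PC1 0.448 (44.8%), PC2 0.336 (33.6%), PC3 0.216 (21.6%);  cumulative: 0.448, 0.784, 1


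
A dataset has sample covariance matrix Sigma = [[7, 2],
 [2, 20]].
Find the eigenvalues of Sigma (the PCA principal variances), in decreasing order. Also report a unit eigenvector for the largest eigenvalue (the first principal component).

Step 1 — characteristic polynomial of 2×2 Sigma:
  det(Sigma - λI) = λ² - trace · λ + det = 0.
  trace = 7 + 20 = 27, det = 7·20 - (2)² = 136.
Step 2 — discriminant:
  Δ = trace² - 4·det = 729 - 544 = 185.
Step 3 — eigenvalues:
  λ = (trace ± √Δ)/2 = (27 ± 13.6015)/2,
  λ_1 = 20.3007,  λ_2 = 6.6993.

Step 4 — unit eigenvector for λ_1: solve (Sigma - λ_1 I)v = 0. First row:
  (7 - 20.3007)·v_x + (2)·v_y = 0, i.e. (-13.3007)·v_x + (2)·v_y = 0,
  so v ∝ (b, λ_1 - a) = (2, 13.3007) = u.
  ||u|| = √((2)² + (13.3007)²) = √(180.9096) ≈ 13.4503,
  v_1 = u/||u|| ≈ (0.1487, 0.9889) (||v_1|| = 1).

λ_1 = 20.3007,  λ_2 = 6.6993;  v_1 ≈ (0.1487, 0.9889)


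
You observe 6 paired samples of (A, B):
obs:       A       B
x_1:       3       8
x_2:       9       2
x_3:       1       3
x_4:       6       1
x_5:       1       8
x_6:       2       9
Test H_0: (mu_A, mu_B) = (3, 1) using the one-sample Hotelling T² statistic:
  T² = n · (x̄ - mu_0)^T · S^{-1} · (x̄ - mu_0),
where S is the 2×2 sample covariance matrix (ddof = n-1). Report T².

Step 1 — sample mean vector:
  mean(A) = (3 + 9 + 1 + 6 + 1 + 2) / 6 = 22/6 = 3.6667
  mean(B) = (8 + 2 + 3 + 1 + 8 + 9) / 6 = 31/6 = 5.1667
  x̄ = (3.6667, 5.1667),  deviation x̄ - mu_0 = (3.6667, 5.1667) - (3, 1) = (0.6667, 4.1667).

Step 2 — sample covariance matrix, S[i,j] = (1/(n-1)) · Σ_k (x_{k,i} - mean_i) · (x_{k,j} - mean_j), divisor n-1 = 5:
  S[A,A] = ((-0.6667)·(-0.6667) + (5.3333)·(5.3333) + (-2.6667)·(-2.6667) + (2.3333)·(2.3333) + (-2.6667)·(-2.6667) + (-1.6667)·(-1.6667)) / 5 = 51.3333/5 = 10.2667
  S[A,B] = ((-0.6667)·(2.8333) + (5.3333)·(-3.1667) + (-2.6667)·(-2.1667) + (2.3333)·(-4.1667) + (-2.6667)·(2.8333) + (-1.6667)·(3.8333)) / 5 = -36.6667/5 = -7.3333
  S[B,B] = ((2.8333)·(2.8333) + (-3.1667)·(-3.1667) + (-2.1667)·(-2.1667) + (-4.1667)·(-4.1667) + (2.8333)·(2.8333) + (3.8333)·(3.8333)) / 5 = 62.8333/5 = 12.5667
  S = [[10.2667, -7.3333],
 [-7.3333, 12.5667]].

Step 3 — invert S. det(S) = 10.2667·12.5667 - (-7.3333)² = 75.24.
  S^{-1} = (1/det) · [[d, -b], [-b, a]] = [[0.167, 0.0975],
 [0.0975, 0.1365]].

Step 4 — quadratic form (x̄ - mu_0)^T · S^{-1} · (x̄ - mu_0):
  S^{-1} · (x̄ - mu_0) = (0.5175, 0.6335),
  (x̄ - mu_0)^T · [...] = (0.6667)·(0.5175) + (4.1667)·(0.6335) = 2.9847.

Step 5 — scale by n: T² = 6 · 2.9847 = 17.908.

T² ≈ 17.908


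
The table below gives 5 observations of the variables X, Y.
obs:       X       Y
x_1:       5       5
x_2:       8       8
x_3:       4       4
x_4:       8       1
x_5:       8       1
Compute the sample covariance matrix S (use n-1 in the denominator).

Step 1 — column means:
  mean(X) = (5 + 8 + 4 + 8 + 8) / 5 = 33/5 = 6.6
  mean(Y) = (5 + 8 + 4 + 1 + 1) / 5 = 19/5 = 3.8

Step 2 — sample covariance S[i,j] = (1/(n-1)) · Σ_k (x_{k,i} - mean_i) · (x_{k,j} - mean_j), with n-1 = 4.
  S[X,X] = ((-1.6)·(-1.6) + (1.4)·(1.4) + (-2.6)·(-2.6) + (1.4)·(1.4) + (1.4)·(1.4)) / 4 = 15.2/4 = 3.8
  S[X,Y] = ((-1.6)·(1.2) + (1.4)·(4.2) + (-2.6)·(0.2) + (1.4)·(-2.8) + (1.4)·(-2.8)) / 4 = -4.4/4 = -1.1
  S[Y,Y] = ((1.2)·(1.2) + (4.2)·(4.2) + (0.2)·(0.2) + (-2.8)·(-2.8) + (-2.8)·(-2.8)) / 4 = 34.8/4 = 8.7

S is symmetric (S[j,i] = S[i,j]). Assembling:

S = [[3.8, -1.1],
 [-1.1, 8.7]]


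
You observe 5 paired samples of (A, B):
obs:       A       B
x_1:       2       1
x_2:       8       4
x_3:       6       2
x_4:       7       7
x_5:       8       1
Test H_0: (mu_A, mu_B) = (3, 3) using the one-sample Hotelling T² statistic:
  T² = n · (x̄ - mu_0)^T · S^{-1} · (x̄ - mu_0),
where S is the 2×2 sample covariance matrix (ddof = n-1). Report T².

Step 1 — sample mean vector:
  mean(A) = (2 + 8 + 6 + 7 + 8) / 5 = 31/5 = 6.2
  mean(B) = (1 + 4 + 2 + 7 + 1) / 5 = 15/5 = 3
  x̄ = (6.2, 3),  deviation x̄ - mu_0 = (6.2, 3) - (3, 3) = (3.2, 0).

Step 2 — sample covariance matrix, S[i,j] = (1/(n-1)) · Σ_k (x_{k,i} - mean_i) · (x_{k,j} - mean_j), divisor n-1 = 4:
  S[A,A] = ((-4.2)·(-4.2) + (1.8)·(1.8) + (-0.2)·(-0.2) + (0.8)·(0.8) + (1.8)·(1.8)) / 4 = 24.8/4 = 6.2
  S[A,B] = ((-4.2)·(-2) + (1.8)·(1) + (-0.2)·(-1) + (0.8)·(4) + (1.8)·(-2)) / 4 = 10/4 = 2.5
  S[B,B] = ((-2)·(-2) + (1)·(1) + (-1)·(-1) + (4)·(4) + (-2)·(-2)) / 4 = 26/4 = 6.5
  S = [[6.2, 2.5],
 [2.5, 6.5]].

Step 3 — invert S. det(S) = 6.2·6.5 - (2.5)² = 34.05.
  S^{-1} = (1/det) · [[d, -b], [-b, a]] = [[0.1909, -0.0734],
 [-0.0734, 0.1821]].

Step 4 — quadratic form (x̄ - mu_0)^T · S^{-1} · (x̄ - mu_0):
  S^{-1} · (x̄ - mu_0) = (0.6109, -0.2349),
  (x̄ - mu_0)^T · [...] = (3.2)·(0.6109) + (0)·(-0.2349) = 1.9548.

Step 5 — scale by n: T² = 5 · 1.9548 = 9.7739.

T² ≈ 9.7739


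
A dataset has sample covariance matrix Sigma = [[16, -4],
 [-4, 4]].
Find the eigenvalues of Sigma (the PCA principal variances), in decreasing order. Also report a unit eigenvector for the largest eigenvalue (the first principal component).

Step 1 — characteristic polynomial of 2×2 Sigma:
  det(Sigma - λI) = λ² - trace · λ + det = 0.
  trace = 16 + 4 = 20, det = 16·4 - (-4)² = 48.
Step 2 — discriminant:
  Δ = trace² - 4·det = 400 - 192 = 208.
Step 3 — eigenvalues:
  λ = (trace ± √Δ)/2 = (20 ± 14.4222)/2,
  λ_1 = 17.2111,  λ_2 = 2.7889.

Step 4 — unit eigenvector for λ_1: solve (Sigma - λ_1 I)v = 0. First row:
  (16 - 17.2111)·v_x + (-4)·v_y = 0, i.e. (-1.2111)·v_x + (-4)·v_y = 0,
  so v ∝ (b, λ_1 - a) = (-4, 1.2111); multiply by -1 so the first entry is positive: u = (4, -1.2111).
  ||u|| = √((4)² + (-1.2111)²) = √(17.4668) ≈ 4.1793,
  v_1 = u/||u|| ≈ (0.9571, -0.2898) (||v_1|| = 1).

λ_1 = 17.2111,  λ_2 = 2.7889;  v_1 ≈ (0.9571, -0.2898)


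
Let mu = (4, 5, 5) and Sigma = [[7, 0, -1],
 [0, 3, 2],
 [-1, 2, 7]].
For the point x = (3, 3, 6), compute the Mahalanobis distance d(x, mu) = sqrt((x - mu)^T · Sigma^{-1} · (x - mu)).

Step 1 — centre the observation: (x - mu) = (-1, -2, 1).

Step 2 — invert Sigma (cofactor / det for 3×3, or solve directly):
  Sigma^{-1} = [[0.1466, -0.0172, 0.0259],
 [-0.0172, 0.4138, -0.1207],
 [0.0259, -0.1207, 0.181]].

Step 3 — form the quadratic (x - mu)^T · Sigma^{-1} · (x - mu):
  Sigma^{-1} · (x - mu) = (-0.0862, -0.931, 0.3966).
  (x - mu)^T · [Sigma^{-1} · (x - mu)] = (-1)·(-0.0862) + (-2)·(-0.931) + (1)·(0.3966) = 2.3448.

Step 4 — take square root: d = √(2.3448) ≈ 1.5313.

d(x, mu) = √(2.3448) ≈ 1.5313


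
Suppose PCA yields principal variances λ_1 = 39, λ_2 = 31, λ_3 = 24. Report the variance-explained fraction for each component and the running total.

Step 1 — total variance = trace(Sigma) = Σ λ_i = 39 + 31 + 24 = 94.

Step 2 — fraction explained by component i = λ_i / Σ λ:
  PC1: 39/94 = 0.4149
  PC2: 31/94 = 0.3298
  PC3: 24/94 = 0.2553

Step 3 — cumulative fraction after k components = (λ_1 + ... + λ_k) / Σ λ:
  k = 1: 39/94 = 0.4149
  k = 2: (39 + 31)/94 = 70/94 = 0.7447
  k = 3: (39 + 31 + 24)/94 = 94/94 = 1

Summary (fraction, with percent):

explained: PC1 0.4149 (41.49%), PC2 0.3298 (32.98%), PC3 0.2553 (25.53%);  cumulative: 0.4149, 0.7447, 1


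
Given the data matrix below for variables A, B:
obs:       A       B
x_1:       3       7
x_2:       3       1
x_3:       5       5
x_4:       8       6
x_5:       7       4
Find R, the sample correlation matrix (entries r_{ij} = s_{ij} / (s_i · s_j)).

Step 1 — column means:
  mean(A) = (3 + 3 + 5 + 8 + 7) / 5 = 26/5 = 5.2
  mean(B) = (7 + 1 + 5 + 6 + 4) / 5 = 23/5 = 4.6

Step 2 — sample variances and covariances s[i,j] = (1/(n-1)) · Σ_k (x_{k,i} - mean_i) · (x_{k,j} - mean_j), with n-1 = 4:
  s[A,A] = ((-2.2)·(-2.2) + (-2.2)·(-2.2) + (-0.2)·(-0.2) + (2.8)·(2.8) + (1.8)·(1.8)) / 4 = 20.8/4 = 5.2
  s[A,B] = ((-2.2)·(2.4) + (-2.2)·(-3.6) + (-0.2)·(0.4) + (2.8)·(1.4) + (1.8)·(-0.6)) / 4 = 5.4/4 = 1.35
  s[B,B] = ((2.4)·(2.4) + (-3.6)·(-3.6) + (0.4)·(0.4) + (1.4)·(1.4) + (-0.6)·(-0.6)) / 4 = 21.2/4 = 5.3
  Sample standard deviations s_i = √(s[i,i]):
  s(A) = √(5.2) = 2.2804
  s(B) = √(5.3) = 2.3022

Step 3 — r_{ij} = s_{ij} / (s_i · s_j):
  r[A,A] = 1 (diagonal).
  r[A,B] = 1.35 / (2.2804 · 2.3022) = 1.35 / 5.2498 = 0.2572
  r[B,B] = 1 (diagonal).

R is symmetric with unit diagonal. Assembling:

R = [[1, 0.2572],
 [0.2572, 1]]


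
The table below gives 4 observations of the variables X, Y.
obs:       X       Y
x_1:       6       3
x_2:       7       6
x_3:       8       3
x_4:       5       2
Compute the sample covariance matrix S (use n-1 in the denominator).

Step 1 — column means:
  mean(X) = (6 + 7 + 8 + 5) / 4 = 26/4 = 6.5
  mean(Y) = (3 + 6 + 3 + 2) / 4 = 14/4 = 3.5

Step 2 — sample covariance S[i,j] = (1/(n-1)) · Σ_k (x_{k,i} - mean_i) · (x_{k,j} - mean_j), with n-1 = 3.
  S[X,X] = ((-0.5)·(-0.5) + (0.5)·(0.5) + (1.5)·(1.5) + (-1.5)·(-1.5)) / 3 = 5/3 = 1.6667
  S[X,Y] = ((-0.5)·(-0.5) + (0.5)·(2.5) + (1.5)·(-0.5) + (-1.5)·(-1.5)) / 3 = 3/3 = 1
  S[Y,Y] = ((-0.5)·(-0.5) + (2.5)·(2.5) + (-0.5)·(-0.5) + (-1.5)·(-1.5)) / 3 = 9/3 = 3

S is symmetric (S[j,i] = S[i,j]). Assembling:

S = [[1.6667, 1],
 [1, 3]]


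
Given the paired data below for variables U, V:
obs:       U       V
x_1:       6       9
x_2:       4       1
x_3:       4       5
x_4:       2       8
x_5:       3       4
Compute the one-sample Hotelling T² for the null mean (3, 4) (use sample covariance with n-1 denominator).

Step 1 — sample mean vector:
  mean(U) = (6 + 4 + 4 + 2 + 3) / 5 = 19/5 = 3.8
  mean(V) = (9 + 1 + 5 + 8 + 4) / 5 = 27/5 = 5.4
  x̄ = (3.8, 5.4),  deviation x̄ - mu_0 = (3.8, 5.4) - (3, 4) = (0.8, 1.4).

Step 2 — sample covariance matrix, S[i,j] = (1/(n-1)) · Σ_k (x_{k,i} - mean_i) · (x_{k,j} - mean_j), divisor n-1 = 4:
  S[U,U] = ((2.2)·(2.2) + (0.2)·(0.2) + (0.2)·(0.2) + (-1.8)·(-1.8) + (-0.8)·(-0.8)) / 4 = 8.8/4 = 2.2
  S[U,V] = ((2.2)·(3.6) + (0.2)·(-4.4) + (0.2)·(-0.4) + (-1.8)·(2.6) + (-0.8)·(-1.4)) / 4 = 3.4/4 = 0.85
  S[V,V] = ((3.6)·(3.6) + (-4.4)·(-4.4) + (-0.4)·(-0.4) + (2.6)·(2.6) + (-1.4)·(-1.4)) / 4 = 41.2/4 = 10.3
  S = [[2.2, 0.85],
 [0.85, 10.3]].

Step 3 — invert S. det(S) = 2.2·10.3 - (0.85)² = 21.9375.
  S^{-1} = (1/det) · [[d, -b], [-b, a]] = [[0.4695, -0.0387],
 [-0.0387, 0.1003]].

Step 4 — quadratic form (x̄ - mu_0)^T · S^{-1} · (x̄ - mu_0):
  S^{-1} · (x̄ - mu_0) = (0.3214, 0.1094),
  (x̄ - mu_0)^T · [...] = (0.8)·(0.3214) + (1.4)·(0.1094) = 0.4103.

Step 5 — scale by n: T² = 5 · 0.4103 = 2.0513.

T² ≈ 2.0513


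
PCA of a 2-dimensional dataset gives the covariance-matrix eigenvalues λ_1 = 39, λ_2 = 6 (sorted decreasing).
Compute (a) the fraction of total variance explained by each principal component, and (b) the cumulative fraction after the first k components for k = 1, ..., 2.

Step 1 — total variance = trace(Sigma) = Σ λ_i = 39 + 6 = 45.

Step 2 — fraction explained by component i = λ_i / Σ λ:
  PC1: 39/45 = 0.8667
  PC2: 6/45 = 0.1333

Step 3 — cumulative fraction after k components = (λ_1 + ... + λ_k) / Σ λ:
  k = 1: 39/45 = 0.8667
  k = 2: (39 + 6)/45 = 45/45 = 1

Summary (fraction, with percent):

explained: PC1 0.8667 (86.67%), PC2 0.1333 (13.33%);  cumulative: 0.8667, 1


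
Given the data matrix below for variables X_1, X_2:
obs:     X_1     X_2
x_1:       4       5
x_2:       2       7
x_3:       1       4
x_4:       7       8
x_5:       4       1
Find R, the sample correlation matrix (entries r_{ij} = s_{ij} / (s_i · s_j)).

Step 1 — column means:
  mean(X_1) = (4 + 2 + 1 + 7 + 4) / 5 = 18/5 = 3.6
  mean(X_2) = (5 + 7 + 4 + 8 + 1) / 5 = 25/5 = 5

Step 2 — sample variances and covariances s[i,j] = (1/(n-1)) · Σ_k (x_{k,i} - mean_i) · (x_{k,j} - mean_j), with n-1 = 4:
  s[X_1,X_1] = ((0.4)·(0.4) + (-1.6)·(-1.6) + (-2.6)·(-2.6) + (3.4)·(3.4) + (0.4)·(0.4)) / 4 = 21.2/4 = 5.3
  s[X_1,X_2] = ((0.4)·(0) + (-1.6)·(2) + (-2.6)·(-1) + (3.4)·(3) + (0.4)·(-4)) / 4 = 8/4 = 2
  s[X_2,X_2] = ((0)·(0) + (2)·(2) + (-1)·(-1) + (3)·(3) + (-4)·(-4)) / 4 = 30/4 = 7.5
  Sample standard deviations s_i = √(s[i,i]):
  s(X_1) = √(5.3) = 2.3022
  s(X_2) = √(7.5) = 2.7386

Step 3 — r_{ij} = s_{ij} / (s_i · s_j):
  r[X_1,X_1] = 1 (diagonal).
  r[X_1,X_2] = 2 / (2.3022 · 2.7386) = 2 / 6.3048 = 0.3172
  r[X_2,X_2] = 1 (diagonal).

R is symmetric with unit diagonal. Assembling:

R = [[1, 0.3172],
 [0.3172, 1]]


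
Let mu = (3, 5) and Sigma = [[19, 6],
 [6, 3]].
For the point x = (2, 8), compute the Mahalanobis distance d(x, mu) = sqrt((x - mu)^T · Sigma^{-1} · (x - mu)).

Step 1 — centre the observation: (x - mu) = (-1, 3).

Step 2 — invert Sigma. det(Sigma) = 19·3 - (6)² = 21.
  Sigma^{-1} = (1/det) · [[d, -b], [-b, a]] = [[0.1429, -0.2857],
 [-0.2857, 0.9048]].

Step 3 — form the quadratic (x - mu)^T · Sigma^{-1} · (x - mu):
  Sigma^{-1} · (x - mu) = (-1, 3).
  (x - mu)^T · [Sigma^{-1} · (x - mu)] = (-1)·(-1) + (3)·(3) = 10.

Step 4 — take square root: d = √(10) ≈ 3.1623.

d(x, mu) = √(10) ≈ 3.1623


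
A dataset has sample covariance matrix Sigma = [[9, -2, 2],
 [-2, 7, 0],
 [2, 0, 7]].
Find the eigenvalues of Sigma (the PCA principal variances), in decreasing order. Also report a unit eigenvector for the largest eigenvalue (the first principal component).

Step 1 — characteristic polynomial p(λ) = det(λI - Sigma) = λ³ - tr·λ² + c_1·λ - det, where tr = trace, c_1 = sum of the principal 2×2 minors, det = det(Sigma):
  tr = 9 + 7 + 7 = 23,
  c_1 = (9·7 - (-2)²) + (9·7 - (2)²) + (7·7 - (0)²) = 59 + 59 + 49 = 167,
  det = 9·(7·7 - (0)²) - (-2)·((-2)·7 - (0)·(2)) + (2)·((-2)·(0) - 7·(2)) = 9·(49) - (-2)·(-14) + (2)·(-14) = 385.
  So p(λ) = λ³ - 23λ² + 167λ - 385.
Step 2 — look for an integer root (rational root theorem: any rational root is an integer divisor of 385). Testing λ = 5:
  p(5) = 125 - 575 + 835 - 385 = 0  ✓
  Dividing out (λ - 5): p(λ) = (λ - 5)(λ² - 18λ + 77).
Step 3 — remaining eigenvalues from the quadratic λ² - 18λ + 77 = 0:
  Δ = 18² - 4·77 = 324 - 308 = 16,  λ = (18 ± √16)/2 = (18 ± 4)/2 = 11 or 7.
  Sorted: λ_1 = 11,  λ_2 = 7,  λ_3 = 5  (check: sum = 23 = tr ✓).

Step 4 — unit eigenvector for λ_1 = 11: v spans the null space of (Sigma - λ_1 I), whose rows are
  r_1 = (-2, -2, 2),  r_2 = (-2, -4, 0),  r_3 = (2, 0, -4).
  v is orthogonal to every row, so take v ∝ r_1 × r_2 = ((-2)·(0) - (2)·(-4), (2)·(-2) - (-2)·(0), (-2)·(-4) - (-2)·(-2)) = (8, -4, 4).
  Rescale (divide by 4): u = (2, -1, 1).
  ||u|| = √((2)² + (-1)² + (1)²) = √(6) ≈ 2.4495,  v_1 = u/||u|| ≈ (0.8165, -0.4082, 0.4082) (||v_1|| = 1).

λ_1 = 11,  λ_2 = 7,  λ_3 = 5;  v_1 ≈ (0.8165, -0.4082, 0.4082)


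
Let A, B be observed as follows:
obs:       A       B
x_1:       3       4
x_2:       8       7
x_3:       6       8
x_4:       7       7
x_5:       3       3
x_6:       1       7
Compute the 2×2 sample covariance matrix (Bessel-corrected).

Step 1 — column means:
  mean(A) = (3 + 8 + 6 + 7 + 3 + 1) / 6 = 28/6 = 4.6667
  mean(B) = (4 + 7 + 8 + 7 + 3 + 7) / 6 = 36/6 = 6

Step 2 — sample covariance S[i,j] = (1/(n-1)) · Σ_k (x_{k,i} - mean_i) · (x_{k,j} - mean_j), with n-1 = 5.
  S[A,A] = ((-1.6667)·(-1.6667) + (3.3333)·(3.3333) + (1.3333)·(1.3333) + (2.3333)·(2.3333) + (-1.6667)·(-1.6667) + (-3.6667)·(-3.6667)) / 5 = 37.3333/5 = 7.4667
  S[A,B] = ((-1.6667)·(-2) + (3.3333)·(1) + (1.3333)·(2) + (2.3333)·(1) + (-1.6667)·(-3) + (-3.6667)·(1)) / 5 = 13/5 = 2.6
  S[B,B] = ((-2)·(-2) + (1)·(1) + (2)·(2) + (1)·(1) + (-3)·(-3) + (1)·(1)) / 5 = 20/5 = 4

S is symmetric (S[j,i] = S[i,j]). Assembling:

S = [[7.4667, 2.6],
 [2.6, 4]]


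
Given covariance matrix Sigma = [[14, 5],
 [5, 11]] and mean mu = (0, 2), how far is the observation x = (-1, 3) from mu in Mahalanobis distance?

Step 1 — centre the observation: (x - mu) = (-1, 1).

Step 2 — invert Sigma. det(Sigma) = 14·11 - (5)² = 129.
  Sigma^{-1} = (1/det) · [[d, -b], [-b, a]] = [[0.0853, -0.0388],
 [-0.0388, 0.1085]].

Step 3 — form the quadratic (x - mu)^T · Sigma^{-1} · (x - mu):
  Sigma^{-1} · (x - mu) = (-0.124, 0.1473).
  (x - mu)^T · [Sigma^{-1} · (x - mu)] = (-1)·(-0.124) + (1)·(0.1473) = 0.2713.

Step 4 — take square root: d = √(0.2713) ≈ 0.5209.

d(x, mu) = √(0.2713) ≈ 0.5209


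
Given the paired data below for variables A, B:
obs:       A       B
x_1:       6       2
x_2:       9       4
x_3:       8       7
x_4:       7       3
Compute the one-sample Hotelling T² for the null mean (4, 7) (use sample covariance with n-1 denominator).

Step 1 — sample mean vector:
  mean(A) = (6 + 9 + 8 + 7) / 4 = 30/4 = 7.5
  mean(B) = (2 + 4 + 7 + 3) / 4 = 16/4 = 4
  x̄ = (7.5, 4),  deviation x̄ - mu_0 = (7.5, 4) - (4, 7) = (3.5, -3).

Step 2 — sample covariance matrix, S[i,j] = (1/(n-1)) · Σ_k (x_{k,i} - mean_i) · (x_{k,j} - mean_j), divisor n-1 = 3:
  S[A,A] = ((-1.5)·(-1.5) + (1.5)·(1.5) + (0.5)·(0.5) + (-0.5)·(-0.5)) / 3 = 5/3 = 1.6667
  S[A,B] = ((-1.5)·(-2) + (1.5)·(0) + (0.5)·(3) + (-0.5)·(-1)) / 3 = 5/3 = 1.6667
  S[B,B] = ((-2)·(-2) + (0)·(0) + (3)·(3) + (-1)·(-1)) / 3 = 14/3 = 4.6667
  S = [[1.6667, 1.6667],
 [1.6667, 4.6667]].

Step 3 — invert S. det(S) = 1.6667·4.6667 - (1.6667)² = 5.
  S^{-1} = (1/det) · [[d, -b], [-b, a]] = [[0.9333, -0.3333],
 [-0.3333, 0.3333]].

Step 4 — quadratic form (x̄ - mu_0)^T · S^{-1} · (x̄ - mu_0):
  S^{-1} · (x̄ - mu_0) = (4.2667, -2.1667),
  (x̄ - mu_0)^T · [...] = (3.5)·(4.2667) + (-3)·(-2.1667) = 21.4333.

Step 5 — scale by n: T² = 4 · 21.4333 = 85.7333.

T² ≈ 85.7333


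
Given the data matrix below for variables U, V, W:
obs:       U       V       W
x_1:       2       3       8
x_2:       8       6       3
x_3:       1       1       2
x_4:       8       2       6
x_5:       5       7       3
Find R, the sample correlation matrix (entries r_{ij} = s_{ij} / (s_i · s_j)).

Step 1 — column means:
  mean(U) = (2 + 8 + 1 + 8 + 5) / 5 = 24/5 = 4.8
  mean(V) = (3 + 6 + 1 + 2 + 7) / 5 = 19/5 = 3.8
  mean(W) = (8 + 3 + 2 + 6 + 3) / 5 = 22/5 = 4.4

Step 2 — sample variances and covariances s[i,j] = (1/(n-1)) · Σ_k (x_{k,i} - mean_i) · (x_{k,j} - mean_j), with n-1 = 4:
  s[U,U] = ((-2.8)·(-2.8) + (3.2)·(3.2) + (-3.8)·(-3.8) + (3.2)·(3.2) + (0.2)·(0.2)) / 4 = 42.8/4 = 10.7
  s[U,V] = ((-2.8)·(-0.8) + (3.2)·(2.2) + (-3.8)·(-2.8) + (3.2)·(-1.8) + (0.2)·(3.2)) / 4 = 14.8/4 = 3.7
  s[U,W] = ((-2.8)·(3.6) + (3.2)·(-1.4) + (-3.8)·(-2.4) + (3.2)·(1.6) + (0.2)·(-1.4)) / 4 = -0.6/4 = -0.15
  s[V,V] = ((-0.8)·(-0.8) + (2.2)·(2.2) + (-2.8)·(-2.8) + (-1.8)·(-1.8) + (3.2)·(3.2)) / 4 = 26.8/4 = 6.7
  s[V,W] = ((-0.8)·(3.6) + (2.2)·(-1.4) + (-2.8)·(-2.4) + (-1.8)·(1.6) + (3.2)·(-1.4)) / 4 = -6.6/4 = -1.65
  s[W,W] = ((3.6)·(3.6) + (-1.4)·(-1.4) + (-2.4)·(-2.4) + (1.6)·(1.6) + (-1.4)·(-1.4)) / 4 = 25.2/4 = 6.3
  Sample standard deviations s_i = √(s[i,i]):
  s(U) = √(10.7) = 3.2711
  s(V) = √(6.7) = 2.5884
  s(W) = √(6.3) = 2.51

Step 3 — r_{ij} = s_{ij} / (s_i · s_j):
  r[U,U] = 1 (diagonal).
  r[U,V] = 3.7 / (3.2711 · 2.5884) = 3.7 / 8.467 = 0.437
  r[U,W] = -0.15 / (3.2711 · 2.51) = -0.15 / 8.2104 = -0.0183
  r[V,V] = 1 (diagonal).
  r[V,W] = -1.65 / (2.5884 · 2.51) = -1.65 / 6.4969 = -0.254
  r[W,W] = 1 (diagonal).

R is symmetric with unit diagonal. Assembling:

R = [[1, 0.437, -0.0183],
 [0.437, 1, -0.254],
 [-0.0183, -0.254, 1]]
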